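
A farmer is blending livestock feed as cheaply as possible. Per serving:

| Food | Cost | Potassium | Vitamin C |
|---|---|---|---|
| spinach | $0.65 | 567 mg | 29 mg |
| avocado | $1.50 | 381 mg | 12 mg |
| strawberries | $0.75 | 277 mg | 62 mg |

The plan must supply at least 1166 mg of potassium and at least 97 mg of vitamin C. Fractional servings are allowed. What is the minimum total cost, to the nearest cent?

$1.67

This is a tiny linear program; its minimum lies at a vertex of the feasible set. List the vertices and price them.
spinach only: max(1166/567, 97/29) = 3.345 servings → $2.17.
avocado only: max(1166/381, 97/12) = 8.083 servings → $12.12.
strawberries only: max(1166/277, 97/62) = 4.209 servings → $3.16.
spinach + avocado: the both-tight solution has a negative serving — not a feasible corner.
spinach + strawberries with both tight: 1.675 servings and 0.7811 servings → $1.67.
avocado + strawberries with both tight: 2.238 servings and 1.131 servings → $4.21.
So the least-cost plan costs $1.67.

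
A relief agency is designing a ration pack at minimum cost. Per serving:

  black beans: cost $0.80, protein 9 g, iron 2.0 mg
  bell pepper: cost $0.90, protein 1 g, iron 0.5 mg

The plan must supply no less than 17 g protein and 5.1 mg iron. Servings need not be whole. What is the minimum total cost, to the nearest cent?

The cheapest plan sits at a corner of the feasible region — with two constraints it uses at most two foods.
black beans only: max(17/9, 5.1/2.0) = 2.55 servings → $2.04.
bell pepper only: max(17/1, 5.1/0.5) = 17 servings → $15.30.
black beans + bell pepper with both tight: 1.36 servings and 4.76 servings → $5.37.
So the least-cost plan costs $2.04.

$2.04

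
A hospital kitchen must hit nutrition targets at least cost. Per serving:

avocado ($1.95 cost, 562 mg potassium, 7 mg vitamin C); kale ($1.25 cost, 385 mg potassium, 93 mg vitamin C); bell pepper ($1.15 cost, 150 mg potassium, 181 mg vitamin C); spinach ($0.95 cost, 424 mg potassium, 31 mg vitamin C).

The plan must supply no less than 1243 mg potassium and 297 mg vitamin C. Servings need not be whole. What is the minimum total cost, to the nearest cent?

At the optimum either one food covers both requirements or two foods hit both targets exactly; no other combination can be cheaper.
avocado only: max(1243/562, 297/7) = 42.43 servings → $82.74.
kale only: max(1243/385, 297/93) = 3.229 servings → $4.04.
bell pepper only: max(1243/150, 297/181) = 8.287 servings → $9.53.
spinach only: max(1243/424, 297/31) = 9.581 servings → $9.10.
avocado + kale with both tight: 0.0253 servings and 3.192 servings → $4.04.
avocado + bell pepper with both tight: 1.792 servings and 1.572 servings → $5.30.
avocado + spinach: intersection lies outside the first quadrant.
kale + bell pepper with both targets exact would need a negative amount; discard.
kale + spinach with both tight: 3.178 servings and 0.0456 servings → $4.02.
bell pepper + spinach with both tight: 1.212 servings and 2.503 servings → $3.77.
So the least-cost plan costs $3.77.

$3.77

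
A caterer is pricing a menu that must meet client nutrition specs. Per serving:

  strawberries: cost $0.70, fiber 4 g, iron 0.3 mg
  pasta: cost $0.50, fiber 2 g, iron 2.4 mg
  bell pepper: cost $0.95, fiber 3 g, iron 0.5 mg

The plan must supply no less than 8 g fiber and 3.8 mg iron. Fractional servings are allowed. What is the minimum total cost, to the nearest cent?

$1.61

With two linear requirements the optimum uses one or two foods; enumerate the corners.
strawberries only: max(8/4, 3.8/0.3) = 12.67 servings → $8.87.
pasta only: max(8/2, 3.8/2.4) = 4 servings → $2.00.
bell pepper only: max(8/3, 3.8/0.5) = 7.6 servings → $7.22.
strawberries + pasta with both tight: 1.289 servings and 1.422 servings → $1.61.
strawberries + bell pepper: intersection lies outside the first quadrant.
pasta + bell pepper with both tight: 1.194 servings and 1.871 servings → $2.37.
So the least-cost plan costs $1.61.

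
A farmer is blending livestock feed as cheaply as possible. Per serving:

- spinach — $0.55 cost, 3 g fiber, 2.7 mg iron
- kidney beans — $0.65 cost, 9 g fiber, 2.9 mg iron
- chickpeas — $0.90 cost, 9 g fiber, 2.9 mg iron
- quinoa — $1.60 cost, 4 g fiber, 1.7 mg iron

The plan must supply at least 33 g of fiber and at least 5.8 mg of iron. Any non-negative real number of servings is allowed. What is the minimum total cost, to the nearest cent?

A basic optimal solution has at most two foods positive. Try each food alone and each pair with both targets met exactly.
spinach only: max(33/3, 5.8/2.7) = 11 servings → $6.05.
kidney beans only: max(33/9, 5.8/2.9) = 3.667 servings → $2.38.
chickpeas only: max(33/9, 5.8/2.9) = 3.667 servings → $3.30.
quinoa only: max(33/4, 5.8/1.7) = 8.25 servings → $13.20.
spinach + kidney beans: the both-tight solution has a negative serving — not a feasible corner.
spinach + chickpeas: the both-tight solution has a negative serving — not a feasible corner.
spinach + quinoa: intersection lies outside the first quadrant.
kidney beans + chickpeas (both tight): parallel constraints — no distinct corner.
kidney beans + quinoa: intersection lies outside the first quadrant.
chickpeas + quinoa with both targets exact would need a negative amount; discard.
Cheapest feasible corner: $2.38.

$2.38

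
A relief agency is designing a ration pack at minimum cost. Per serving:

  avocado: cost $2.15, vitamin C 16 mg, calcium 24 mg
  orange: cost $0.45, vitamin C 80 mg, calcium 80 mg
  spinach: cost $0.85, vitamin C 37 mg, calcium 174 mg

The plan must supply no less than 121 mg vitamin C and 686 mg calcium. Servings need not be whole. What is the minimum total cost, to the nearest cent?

$3.35

Compare the cost at each extreme point of the feasible region.
avocado only: max(121/16, 686/24) = 28.58 servings → $61.45.
orange only: max(121/80, 686/80) = 8.575 servings → $3.86.
spinach only: max(121/37, 686/174) = 3.943 servings → $3.35.
avocado + orange: intersection lies outside the first quadrant.
avocado + spinach with both targets exact would need a negative amount; discard.
orange + spinach: the both-tight solution has a negative serving — not a feasible corner.
The minimum over all feasible corners is $3.35.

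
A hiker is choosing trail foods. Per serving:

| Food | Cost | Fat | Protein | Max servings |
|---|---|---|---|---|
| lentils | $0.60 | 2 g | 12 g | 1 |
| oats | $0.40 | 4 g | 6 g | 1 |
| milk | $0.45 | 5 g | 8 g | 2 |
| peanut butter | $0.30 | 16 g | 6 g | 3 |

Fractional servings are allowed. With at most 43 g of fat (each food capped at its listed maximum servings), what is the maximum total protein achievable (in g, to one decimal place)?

Protein per g fat: lentils 6, milk 1.6, oats 1.5, peanut butter 0.375.
Take 1 serving of lentils: uses 2 g fat, +12.0 g protein (running total 12.0 g).
Take 2 servings of milk: uses 10 g fat, +16.0 g protein (running total 28.0 g).
Take 1 serving of oats: uses 4 g fat, +6.0 g protein (running total 34.0 g).
Take 1.688 servings of peanut butter: uses 27 g fat, +10.1 g protein (running total 44.1 g).
Greedy by best ratio exhausts the fat allowance optimally: 44.1 g.

44.1 g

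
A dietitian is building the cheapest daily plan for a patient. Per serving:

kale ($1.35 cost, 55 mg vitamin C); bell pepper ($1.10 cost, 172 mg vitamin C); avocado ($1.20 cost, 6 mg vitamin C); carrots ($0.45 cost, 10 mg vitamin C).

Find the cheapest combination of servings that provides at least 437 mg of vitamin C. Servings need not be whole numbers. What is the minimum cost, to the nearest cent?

Cost per mg of vitamin C: bell pepper $0.0064, kale $0.0245, carrots $0.0450, avocado $0.2000.
With no serving limits, use only bell pepper: 437 mg / 172 mg = 2.541 servings × $1.10 = $2.79.

$2.79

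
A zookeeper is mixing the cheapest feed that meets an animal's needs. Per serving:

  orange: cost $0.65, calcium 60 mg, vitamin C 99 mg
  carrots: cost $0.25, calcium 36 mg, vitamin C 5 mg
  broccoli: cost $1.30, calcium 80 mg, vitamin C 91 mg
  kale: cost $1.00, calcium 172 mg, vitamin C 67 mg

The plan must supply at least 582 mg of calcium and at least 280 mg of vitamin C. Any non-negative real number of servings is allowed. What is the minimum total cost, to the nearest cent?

Compare the cost at each extreme point of the feasible region.
orange only: max(582/60, 280/99) = 9.7 servings → $6.30.
carrots only: max(582/36, 280/5) = 56 servings → $14.00.
broccoli only: max(582/80, 280/91) = 7.275 servings → $9.46.
kale only: max(582/172, 280/67) = 4.179 servings → $4.18.
orange + carrots with both tight: 2.197 servings and 12.51 servings → $4.55.
orange + broccoli with both targets exact would need a negative amount; discard.
orange + kale with both tight: 0.7046 servings and 3.138 servings → $3.60.
carrots + broccoli with both tight: 10.63 servings and 2.493 servings → $5.90.
carrots + kale: the both-tight solution has a negative serving — not a feasible corner.
broccoli + kale with both tight: 0.8906 servings and 2.969 servings → $4.13.
So the least-cost plan costs $3.60.

$3.60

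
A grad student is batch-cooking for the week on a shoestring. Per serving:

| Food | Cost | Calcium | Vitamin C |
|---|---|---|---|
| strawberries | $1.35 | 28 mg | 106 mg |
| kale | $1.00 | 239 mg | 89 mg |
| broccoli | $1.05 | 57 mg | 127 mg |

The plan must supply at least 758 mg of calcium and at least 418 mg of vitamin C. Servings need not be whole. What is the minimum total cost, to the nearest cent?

strawberries only: max(758/28, 418/106) = 27.07 servings → $36.55.
kale only: max(758/239, 418/89) = 4.697 servings → $4.70.
broccoli only: max(758/57, 418/127) = 13.3 servings → $13.96.
strawberries + kale with both tight: 1.42 servings and 3.005 servings → $4.92.
strawberries + broccoli with both targets exact would need a negative amount; discard.
kale + broccoli with both tight: 2.866 servings and 1.283 servings → $4.21.
So the least-cost plan costs $4.21.

$4.21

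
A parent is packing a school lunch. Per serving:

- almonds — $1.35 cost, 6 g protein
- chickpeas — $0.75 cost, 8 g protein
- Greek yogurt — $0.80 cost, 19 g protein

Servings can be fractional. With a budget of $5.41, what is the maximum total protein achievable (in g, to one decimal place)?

128.5 g

Protein per dollar: Greek yogurt 23.75, chickpeas 10.67, almonds 4.444.
With no serving limits, spend the whole cost allowance on Greek yogurt: $5.41 / $0.80 × 19 g = 128.5 g.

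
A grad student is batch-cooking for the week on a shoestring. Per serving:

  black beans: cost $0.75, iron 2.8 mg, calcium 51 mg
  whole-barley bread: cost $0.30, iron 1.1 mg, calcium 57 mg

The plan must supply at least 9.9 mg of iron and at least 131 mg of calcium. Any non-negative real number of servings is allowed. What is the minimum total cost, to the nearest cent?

$2.65

With two linear requirements the optimum uses one or two foods; enumerate the corners.
black beans only: max(9.9/2.8, 131/51) = 3.536 servings → $2.65.
whole-barley bread only: max(9.9/1.1, 131/57) = 9 servings → $2.70.
black beans + whole-barley bread: the both-tight solution has a negative serving — not a feasible corner.
The minimum over all feasible corners is $2.65.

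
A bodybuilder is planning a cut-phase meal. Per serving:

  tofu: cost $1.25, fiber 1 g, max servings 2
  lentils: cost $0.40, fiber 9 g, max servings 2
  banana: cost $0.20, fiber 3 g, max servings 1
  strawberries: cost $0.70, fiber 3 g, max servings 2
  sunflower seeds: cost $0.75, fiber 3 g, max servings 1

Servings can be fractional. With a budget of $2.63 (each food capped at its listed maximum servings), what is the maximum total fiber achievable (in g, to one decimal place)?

27.9 g

Fiber per dollar: lentils 22.5, banana 15, strawberries 4.286, sunflower seeds 4, tofu 0.8.
Take 2 servings of lentils: spends $0.80, +18.0 g fiber (running total 18.0 g).
Take 1 serving of banana: spends $0.20, +3.0 g fiber (running total 21.0 g).
Take 2 servings of strawberries: spends $1.40, +6.0 g fiber (running total 27.0 g).
Take 0.3067 servings of sunflower seeds: spends $0.23, +0.9 g fiber (running total 27.9 g).
Filling greedily by fiber-per-dollar is optimal for one linear limit, giving 27.9 g.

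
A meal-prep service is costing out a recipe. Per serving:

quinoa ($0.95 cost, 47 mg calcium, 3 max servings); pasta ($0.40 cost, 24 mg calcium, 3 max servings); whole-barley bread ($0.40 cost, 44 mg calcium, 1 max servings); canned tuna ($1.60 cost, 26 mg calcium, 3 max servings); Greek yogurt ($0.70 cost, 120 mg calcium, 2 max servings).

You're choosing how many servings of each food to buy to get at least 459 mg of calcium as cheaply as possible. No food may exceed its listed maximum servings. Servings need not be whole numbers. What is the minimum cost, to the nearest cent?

$5.08

Cost per mg of calcium: Greek yogurt $0.0058, whole-barley bread $0.0091, pasta $0.0167, quinoa $0.0202, canned tuna $0.0615.
Take 2 servings of Greek yogurt: +240.0 mg calcium for $1.40 (total $1.40, still need 219.0 mg).
Take 1 serving of whole-barley bread: +44.0 mg calcium for $0.40 (total $1.80, still need 175.0 mg).
Take 3 servings of pasta: +72.0 mg calcium for $1.20 (total $3.00, still need 103.0 mg).
Take 2.191 servings of quinoa: +103.0 mg calcium for $2.08 (total $5.08, still need 0.0 mg).
Greedy by cheapest-per-mg is optimal for a single linear constraint, so the minimum cost is $5.08.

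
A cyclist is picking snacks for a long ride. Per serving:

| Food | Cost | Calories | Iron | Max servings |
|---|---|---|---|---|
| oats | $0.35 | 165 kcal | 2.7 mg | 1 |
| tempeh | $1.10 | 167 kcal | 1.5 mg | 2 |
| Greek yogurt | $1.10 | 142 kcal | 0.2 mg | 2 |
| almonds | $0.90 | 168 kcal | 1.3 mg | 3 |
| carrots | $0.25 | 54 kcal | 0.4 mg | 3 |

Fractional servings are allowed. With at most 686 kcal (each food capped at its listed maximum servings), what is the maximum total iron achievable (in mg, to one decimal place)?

7.1 mg

Iron per kcal: oats 0.01636, tempeh 0.008982, almonds 0.007738, carrots 0.007407, Greek yogurt 0.001408.
Take 1 serving of oats: uses 165 kcal, +2.7 mg iron (running total 2.7 mg).
Take 2 servings of tempeh: uses 334 kcal, +3.0 mg iron (running total 5.7 mg).
Take 1.113 servings of almonds: uses 187 kcal, +1.4 mg iron (running total 7.1 mg).
Greedy by best ratio exhausts the calories allowance optimally: 7.1 mg.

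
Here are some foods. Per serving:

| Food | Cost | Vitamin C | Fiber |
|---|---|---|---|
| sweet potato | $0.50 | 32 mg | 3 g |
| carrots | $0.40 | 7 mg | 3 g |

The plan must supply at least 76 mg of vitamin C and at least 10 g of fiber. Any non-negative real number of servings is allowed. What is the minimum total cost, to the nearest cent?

With two linear requirements the optimum uses one or two foods; enumerate the corners.
sweet potato only: max(76/32, 10/3) = 3.333 servings → $1.67.
carrots only: max(76/7, 10/3) = 10.86 servings → $4.34.
sweet potato + carrots with both tight: 2.107 servings and 1.227 servings → $1.54.
So the least-cost plan costs $1.54.

$1.54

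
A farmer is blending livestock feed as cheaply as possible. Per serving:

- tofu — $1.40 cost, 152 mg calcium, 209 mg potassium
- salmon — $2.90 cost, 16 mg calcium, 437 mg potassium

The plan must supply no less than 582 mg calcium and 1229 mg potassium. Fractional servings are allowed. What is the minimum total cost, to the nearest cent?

Compare the cost at each extreme point of the feasible region.
tofu only: max(582/152, 1229/209) = 5.88 servings → $8.23.
salmon only: max(582/16, 1229/437) = 36.38 servings → $105.49.
tofu + salmon with both tight: 3.72 servings and 1.033 servings → $8.20.
So the least-cost plan costs $8.20.

$8.20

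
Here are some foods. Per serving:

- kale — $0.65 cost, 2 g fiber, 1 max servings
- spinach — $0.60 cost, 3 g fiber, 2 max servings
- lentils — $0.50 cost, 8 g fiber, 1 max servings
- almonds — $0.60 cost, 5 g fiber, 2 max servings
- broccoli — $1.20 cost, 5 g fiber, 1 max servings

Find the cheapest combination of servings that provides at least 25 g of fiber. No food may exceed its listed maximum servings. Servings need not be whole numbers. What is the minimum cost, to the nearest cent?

$3.14

Cost per g of fiber: lentils $0.0625, almonds $0.1200, spinach $0.2000, broccoli $0.2400, kale $0.3250.
Take 1 serving of lentils: +8.0 g fiber for $0.50 (total $0.50, still need 17.0 g).
Take 2 servings of almonds: +10.0 g fiber for $1.20 (total $1.70, still need 7.0 g).
Take 2 servings of spinach: +6.0 g fiber for $1.20 (total $2.90, still need 1.0 g).
Take 0.2 servings of broccoli: +1.0 g fiber for $0.24 (total $3.14, still need 0.0 g).
Filling from the cheapest source first is optimal under one linear minimum: $3.14.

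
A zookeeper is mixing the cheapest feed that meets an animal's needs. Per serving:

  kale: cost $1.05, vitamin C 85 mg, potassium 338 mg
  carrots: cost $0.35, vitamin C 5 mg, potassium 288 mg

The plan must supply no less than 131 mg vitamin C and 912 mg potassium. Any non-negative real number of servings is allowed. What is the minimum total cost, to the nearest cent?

$2.04

With two linear requirements the optimum uses one or two foods; enumerate the corners.
kale only: max(131/85, 912/338) = 2.698 servings → $2.83.
carrots only: max(131/5, 912/288) = 26.2 servings → $9.17.
kale + carrots with both tight: 1.455 servings and 1.459 servings → $2.04.
Cheapest feasible corner: $2.04.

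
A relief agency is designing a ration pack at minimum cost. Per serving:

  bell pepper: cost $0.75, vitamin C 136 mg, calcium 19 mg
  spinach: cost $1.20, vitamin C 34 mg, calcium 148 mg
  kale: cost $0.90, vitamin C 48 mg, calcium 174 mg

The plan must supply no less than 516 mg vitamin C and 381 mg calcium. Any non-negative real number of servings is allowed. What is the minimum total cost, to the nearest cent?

This is a tiny linear program; its minimum lies at a vertex of the feasible set. List the vertices and price them.
bell pepper only: max(516/136, 381/19) = 20.05 servings → $15.04.
spinach only: max(516/34, 381/148) = 15.18 servings → $18.21.
kale only: max(516/48, 381/174) = 10.75 servings → $9.68.
bell pepper + spinach with both tight: 3.255 servings and 2.156 servings → $5.03.
bell pepper + kale with both tight: 3.142 servings and 1.847 servings → $4.02.
spinach + kale: intersection lies outside the first quadrant.
The minimum over all feasible corners is $4.02.

$4.02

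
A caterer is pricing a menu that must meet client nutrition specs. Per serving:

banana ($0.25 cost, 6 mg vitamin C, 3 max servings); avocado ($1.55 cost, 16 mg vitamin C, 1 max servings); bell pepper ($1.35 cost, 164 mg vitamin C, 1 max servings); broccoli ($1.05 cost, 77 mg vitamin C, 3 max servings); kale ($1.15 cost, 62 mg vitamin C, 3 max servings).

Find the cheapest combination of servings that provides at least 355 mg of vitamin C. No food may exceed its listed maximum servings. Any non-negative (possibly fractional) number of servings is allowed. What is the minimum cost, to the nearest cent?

$3.95

Cost per mg of vitamin C: bell pepper $0.0082, broccoli $0.0136, kale $0.0185, banana $0.0417, avocado $0.0969.
Take 1 serving of bell pepper: +164.0 mg vitamin C for $1.35 (total $1.35, still need 191.0 mg).
Take 2.481 servings of broccoli: +191.0 mg vitamin C for $2.60 (total $3.95, still need 0.0 mg).
Greedy by cheapest-per-mg is optimal for a single linear constraint, so the minimum cost is $3.95.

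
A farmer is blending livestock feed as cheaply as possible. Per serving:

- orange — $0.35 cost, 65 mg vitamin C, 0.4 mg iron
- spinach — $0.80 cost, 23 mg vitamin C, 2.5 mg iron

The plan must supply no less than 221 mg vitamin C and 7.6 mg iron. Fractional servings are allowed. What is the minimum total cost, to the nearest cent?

An LP optimum is at a vertex; with two nutrient constraints at most two foods are used. Check each candidate.
orange only: max(221/65, 7.6/0.4) = 19 servings → $6.65.
spinach only: max(221/23, 7.6/2.5) = 9.609 servings → $7.69.
orange + spinach with both tight: 2.464 servings and 2.646 servings → $2.98.
So the least-cost plan costs $2.98.

$2.98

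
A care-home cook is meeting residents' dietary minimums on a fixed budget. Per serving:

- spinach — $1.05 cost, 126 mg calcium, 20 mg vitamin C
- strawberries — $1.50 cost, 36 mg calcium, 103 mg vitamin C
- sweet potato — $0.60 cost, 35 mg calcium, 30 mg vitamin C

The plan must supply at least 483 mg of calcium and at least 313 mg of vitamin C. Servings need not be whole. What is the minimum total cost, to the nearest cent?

$6.94

The cheapest plan sits at a corner of the feasible region — with two constraints it uses at most two foods.
spinach only: max(483/126, 313/20) = 15.65 servings → $16.43.
strawberries only: max(483/36, 313/103) = 13.42 servings → $20.12.
sweet potato only: max(483/35, 313/30) = 13.8 servings → $8.28.
spinach + strawberries with both tight: 3.139 servings and 2.429 servings → $6.94.
spinach + sweet potato with both tight: 1.148 servings and 9.668 servings → $7.01.
strawberries + sweet potato: the both-tight solution has a negative serving — not a feasible corner.
Cheapest feasible corner: $6.94.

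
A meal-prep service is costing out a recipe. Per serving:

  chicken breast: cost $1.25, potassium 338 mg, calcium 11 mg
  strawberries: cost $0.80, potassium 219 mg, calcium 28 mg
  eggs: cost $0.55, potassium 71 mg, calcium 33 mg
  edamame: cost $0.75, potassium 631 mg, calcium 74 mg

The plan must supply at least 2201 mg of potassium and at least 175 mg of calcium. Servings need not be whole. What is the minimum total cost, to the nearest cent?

$2.62

Two binding constraints pin down two serving amounts, so the optimal mix uses at most two foods. The candidates are each food alone (scaled to the tighter of potassium/calcium) and each pair with both constraints tight.
chicken breast only: max(2201/338, 175/11) = 15.91 servings → $19.89.
strawberries only: max(2201/219, 175/28) = 10.05 servings → $8.04.
eggs only: max(2201/71, 175/33) = 31 servings → $17.05.
edamame only: max(2201/631, 175/74) = 3.488 servings → $2.62.
chicken breast + strawberries with both tight: 3.303 servings and 4.952 servings → $8.09.
chicken breast + eggs with both tight: 5.804 servings and 3.368 servings → $9.11.
chicken breast + edamame with both tight: 2.902 servings and 1.933 servings → $5.08.
strawberries + eggs with both targets exact would need a negative amount; discard.
strawberries + edamame with both targets exact would need a negative amount; discard.
eggs + edamame: intersection lies outside the first quadrant.
The minimum over all feasible corners is $2.62.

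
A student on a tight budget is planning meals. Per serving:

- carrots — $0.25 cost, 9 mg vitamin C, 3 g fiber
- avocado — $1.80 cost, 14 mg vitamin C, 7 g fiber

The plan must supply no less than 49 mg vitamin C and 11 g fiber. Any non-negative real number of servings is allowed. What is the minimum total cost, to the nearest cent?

$1.36

carrots only: max(49/9, 11/3) = 5.444 servings → $1.36.
avocado only: max(49/14, 11/7) = 3.5 servings → $6.30.
carrots + avocado: the both-tight solution has a negative serving — not a feasible corner.
So the least-cost plan costs $1.36.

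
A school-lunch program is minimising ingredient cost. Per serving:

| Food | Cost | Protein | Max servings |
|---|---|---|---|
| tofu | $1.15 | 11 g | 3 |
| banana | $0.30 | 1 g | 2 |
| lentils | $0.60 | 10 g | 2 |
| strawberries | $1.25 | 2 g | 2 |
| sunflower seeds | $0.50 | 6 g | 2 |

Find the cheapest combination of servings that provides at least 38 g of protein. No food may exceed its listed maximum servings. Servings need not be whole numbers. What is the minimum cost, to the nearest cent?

Cost per g of protein: lentils $0.0600, sunflower seeds $0.0833, tofu $0.1045, banana $0.3000, strawberries $0.6250.
Take 2 servings of lentils: +20.0 g protein for $1.20 (total $1.20, still need 18.0 g).
Take 2 servings of sunflower seeds: +12.0 g protein for $1.00 (total $2.20, still need 6.0 g).
Take 0.5455 servings of tofu: +6.0 g protein for $0.63 (total $2.83, still need 0.0 g).
Filling from the cheapest source first is optimal under one linear minimum: $2.83.

$2.83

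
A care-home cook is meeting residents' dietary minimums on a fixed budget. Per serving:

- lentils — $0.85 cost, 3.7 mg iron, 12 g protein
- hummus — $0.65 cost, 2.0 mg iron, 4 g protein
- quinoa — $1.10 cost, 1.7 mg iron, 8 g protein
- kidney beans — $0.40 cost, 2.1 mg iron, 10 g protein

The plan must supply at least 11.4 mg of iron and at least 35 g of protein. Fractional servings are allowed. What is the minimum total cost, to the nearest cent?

Check every corner: each single food scaled to meet both minima, and each pair solved so both constraints bind.
lentils only: max(11.4/3.7, 35/12) = 3.081 servings → $2.62.
hummus only: max(11.4/2.0, 35/4) = 8.75 servings → $5.69.
quinoa only: max(11.4/1.7, 35/8) = 6.706 servings → $7.38.
kidney beans only: max(11.4/2.1, 35/10) = 5.429 servings → $2.17.
lentils + hummus with both tight: 2.652 servings and 0.7935 servings → $2.77.
lentils + quinoa: intersection lies outside the first quadrant.
lentils + kidney beans: the both-tight solution has a negative serving — not a feasible corner.
hummus + quinoa with both tight: 3.446 servings and 2.652 servings → $5.16.
hummus + kidney beans with both tight: 3.491 servings and 2.103 servings → $3.11.
quinoa + kidney beans with both targets exact would need a negative amount; discard.
Cheapest feasible corner: $2.17.

$2.17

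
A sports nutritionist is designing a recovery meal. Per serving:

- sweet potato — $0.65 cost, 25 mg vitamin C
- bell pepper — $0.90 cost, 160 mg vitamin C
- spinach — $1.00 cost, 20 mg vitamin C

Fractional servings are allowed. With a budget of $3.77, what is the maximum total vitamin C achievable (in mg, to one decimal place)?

670.2 mg

Vitamin C per dollar: bell pepper 177.8, sweet potato 38.46, spinach 20.
With no serving limits, spend the whole cost allowance on bell pepper: $3.77 / $0.90 × 160 mg = 670.2 mg.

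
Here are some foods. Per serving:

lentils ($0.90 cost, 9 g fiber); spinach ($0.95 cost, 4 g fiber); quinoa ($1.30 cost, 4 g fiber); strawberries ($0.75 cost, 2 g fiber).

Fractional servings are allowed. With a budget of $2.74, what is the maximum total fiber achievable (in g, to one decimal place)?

27.4 g

Fiber per dollar: lentils 10, spinach 4.211, quinoa 3.077, strawberries 2.667.
With no serving limits, spend the whole cost allowance on lentils: $2.74 / $0.90 × 9 g = 27.4 g.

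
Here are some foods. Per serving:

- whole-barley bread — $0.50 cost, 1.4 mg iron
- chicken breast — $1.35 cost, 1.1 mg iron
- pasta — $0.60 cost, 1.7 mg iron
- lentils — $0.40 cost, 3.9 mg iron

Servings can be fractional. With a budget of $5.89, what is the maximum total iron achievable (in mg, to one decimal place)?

57.4 mg

Iron per dollar: lentils 9.75, pasta 2.833, whole-barley bread 2.8, chicken breast 0.8148.
With no serving limits, spend the whole cost allowance on lentils: $5.89 / $0.40 × 3.9 mg = 57.4 mg.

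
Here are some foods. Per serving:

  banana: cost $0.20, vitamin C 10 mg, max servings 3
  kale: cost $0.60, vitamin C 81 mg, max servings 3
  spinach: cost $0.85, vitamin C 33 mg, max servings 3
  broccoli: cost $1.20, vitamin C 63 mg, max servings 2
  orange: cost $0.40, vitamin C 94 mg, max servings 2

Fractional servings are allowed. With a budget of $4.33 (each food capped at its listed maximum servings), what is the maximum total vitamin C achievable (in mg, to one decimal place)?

Vitamin C per dollar: orange 235, kale 135, broccoli 52.5, banana 50, spinach 38.82.
Take 2 servings of orange: spends $0.80, +188.0 mg vitamin C (running total 188.0 mg).
Take 3 servings of kale: spends $1.80, +243.0 mg vitamin C (running total 431.0 mg).
Take 1.442 servings of broccoli: spends $1.73, +90.8 mg vitamin C (running total 521.8 mg).
Greedy by best ratio exhausts the cost allowance optimally: 521.8 mg.

521.8 mg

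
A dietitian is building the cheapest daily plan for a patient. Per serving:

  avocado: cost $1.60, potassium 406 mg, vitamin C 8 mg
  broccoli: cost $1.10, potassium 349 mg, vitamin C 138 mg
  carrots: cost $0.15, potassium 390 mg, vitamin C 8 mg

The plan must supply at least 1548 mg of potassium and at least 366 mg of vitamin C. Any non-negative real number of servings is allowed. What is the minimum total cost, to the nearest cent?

At the optimum either one food covers both requirements or two foods hit both targets exactly; no other combination can be cheaper.
avocado only: max(1548/406, 366/8) = 45.75 servings → $73.20.
broccoli only: max(1548/349, 366/138) = 4.436 servings → $4.88.
carrots only: max(1548/390, 366/8) = 45.75 servings → $6.86.
avocado + broccoli with both tight: 1.613 servings and 2.559 servings → $5.40.
avocado + carrots: the both-tight solution has a negative serving — not a feasible corner.
broccoli + carrots with both tight: 2.555 servings and 1.683 servings → $3.06.
The minimum over all feasible corners is $3.06.

$3.06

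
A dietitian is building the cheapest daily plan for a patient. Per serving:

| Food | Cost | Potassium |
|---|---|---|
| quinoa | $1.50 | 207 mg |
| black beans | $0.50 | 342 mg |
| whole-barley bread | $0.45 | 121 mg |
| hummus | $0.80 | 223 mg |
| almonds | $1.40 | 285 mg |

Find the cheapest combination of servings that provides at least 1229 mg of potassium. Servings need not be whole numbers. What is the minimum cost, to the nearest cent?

$1.80

Cost per mg of potassium: black beans $0.0015, hummus $0.0036, whole-barley bread $0.0037, almonds $0.0049, quinoa $0.0072.
With no serving limits, use only black beans: 1229 mg / 342 mg = 3.594 servings × $0.50 = $1.80.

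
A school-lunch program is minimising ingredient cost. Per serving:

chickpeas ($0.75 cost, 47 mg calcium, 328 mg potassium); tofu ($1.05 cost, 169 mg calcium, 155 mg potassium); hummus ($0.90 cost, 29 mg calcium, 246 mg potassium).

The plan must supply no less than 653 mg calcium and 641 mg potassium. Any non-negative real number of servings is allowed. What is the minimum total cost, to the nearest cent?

$4.12

Minimising a linear cost over {calcium ≥ 653, potassium ≥ 641, servings ≥ 0} — the optimum is at a vertex, using one or two foods.
chickpeas only: max(653/47, 641/328) = 13.89 servings → $10.42.
tofu only: max(653/169, 641/155) = 4.135 servings → $4.34.
hummus only: max(653/29, 641/246) = 22.52 servings → $20.27.
chickpeas + tofu with both tight: 0.1478 servings and 3.823 servings → $4.12.
chickpeas + hummus: intersection lies outside the first quadrant.
tofu + hummus with both tight: 3.831 servings and 0.1919 servings → $4.20.
The minimum over all feasible corners is $4.12.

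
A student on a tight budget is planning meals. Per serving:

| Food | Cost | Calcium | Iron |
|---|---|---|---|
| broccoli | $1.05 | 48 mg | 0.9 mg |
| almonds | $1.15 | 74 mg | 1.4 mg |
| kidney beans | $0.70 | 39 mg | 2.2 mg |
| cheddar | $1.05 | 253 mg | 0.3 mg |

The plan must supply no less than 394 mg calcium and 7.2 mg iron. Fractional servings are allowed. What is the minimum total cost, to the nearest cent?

$3.32

For a min-cost LP with two ≥-constraints, a basic feasible solution has at most two positive variables.
broccoli only: max(394/48, 7.2/0.9) = 8.208 servings → $8.62.
almonds only: max(394/74, 7.2/1.4) = 5.324 servings → $6.12.
kidney beans only: max(394/39, 7.2/2.2) = 10.1 servings → $7.07.
cheddar only: max(394/253, 7.2/0.3) = 24 servings → $25.20.
broccoli + almonds: the both-tight solution has a negative serving — not a feasible corner.
broccoli + kidney beans: the both-tight solution has a negative serving — not a feasible corner.
broccoli + cheddar with both tight: 7.986 servings and 0.04219 servings → $8.43.
almonds + kidney beans with both targets exact would need a negative amount; discard.
almonds + cheddar with both tight: 5.131 servings and 0.05663 servings → $5.96.
kidney beans + cheddar with both tight: 3.126 servings and 1.075 servings → $3.32.
So the least-cost plan costs $3.32.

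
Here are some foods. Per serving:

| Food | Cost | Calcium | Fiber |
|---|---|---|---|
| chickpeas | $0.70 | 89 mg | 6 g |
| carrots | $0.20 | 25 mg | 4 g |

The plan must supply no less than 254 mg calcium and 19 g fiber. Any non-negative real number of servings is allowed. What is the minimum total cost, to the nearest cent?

A basic optimal solution has at most two foods positive. Try each food alone and each pair with both targets met exactly.
chickpeas only: max(254/89, 19/6) = 3.167 servings → $2.22.
carrots only: max(254/25, 19/4) = 10.16 servings → $2.03.
chickpeas + carrots with both tight: 2.626 servings and 0.8107 servings → $2.00.
The minimum over all feasible corners is $2.00.

$2.00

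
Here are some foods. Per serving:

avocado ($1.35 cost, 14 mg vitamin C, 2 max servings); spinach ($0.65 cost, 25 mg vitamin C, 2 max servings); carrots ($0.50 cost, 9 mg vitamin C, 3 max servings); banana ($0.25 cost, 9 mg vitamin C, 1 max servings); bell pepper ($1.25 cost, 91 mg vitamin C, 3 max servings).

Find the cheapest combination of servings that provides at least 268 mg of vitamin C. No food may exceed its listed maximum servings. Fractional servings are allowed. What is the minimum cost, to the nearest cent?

Cost per mg of vitamin C: bell pepper $0.0137, spinach $0.0260, banana $0.0278, carrots $0.0556, avocado $0.0964.
Take 2.945 servings of bell pepper: +268.0 mg vitamin C for $3.68 (total $3.68, still need 0.0 mg).
Filling from the cheapest source first is optimal under one linear minimum: $3.68.

$3.68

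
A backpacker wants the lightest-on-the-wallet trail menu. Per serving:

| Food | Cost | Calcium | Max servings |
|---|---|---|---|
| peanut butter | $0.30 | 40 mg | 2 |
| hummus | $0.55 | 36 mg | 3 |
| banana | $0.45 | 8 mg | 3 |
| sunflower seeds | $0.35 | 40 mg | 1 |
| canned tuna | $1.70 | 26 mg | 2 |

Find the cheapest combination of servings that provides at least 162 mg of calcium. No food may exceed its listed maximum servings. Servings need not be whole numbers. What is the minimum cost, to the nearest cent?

Cost per mg of calcium: peanut butter $0.0075, sunflower seeds $0.0088, hummus $0.0153, banana $0.0563, canned tuna $0.0654.
Take 2 servings of peanut butter: +80.0 mg calcium for $0.60 (total $0.60, still need 82.0 mg).
Take 1 serving of sunflower seeds: +40.0 mg calcium for $0.35 (total $0.95, still need 42.0 mg).
Take 1.167 servings of hummus: +42.0 mg calcium for $0.64 (total $1.59, still need 0.0 mg).
Filling from the cheapest source first is optimal under one linear minimum: $1.59.

$1.59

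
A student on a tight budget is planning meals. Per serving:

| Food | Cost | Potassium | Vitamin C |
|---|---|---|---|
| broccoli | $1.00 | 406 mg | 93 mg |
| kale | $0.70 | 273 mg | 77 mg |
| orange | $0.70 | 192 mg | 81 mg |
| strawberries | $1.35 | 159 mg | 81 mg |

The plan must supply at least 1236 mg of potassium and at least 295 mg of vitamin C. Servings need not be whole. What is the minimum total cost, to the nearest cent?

$3.07

With two linear requirements the optimum uses one or two foods; enumerate the corners.
broccoli only: max(1236/406, 295/93) = 3.172 servings → $3.17.
kale only: max(1236/273, 295/77) = 4.527 servings → $3.17.
orange only: max(1236/192, 295/81) = 6.438 servings → $4.51.
strawberries only: max(1236/159, 295/81) = 7.774 servings → $10.49.
broccoli + kale with both tight: 2.492 servings and 0.821 servings → $3.07.
broccoli + orange with both tight: 2.893 servings and 0.3208 servings → $3.12.
broccoli + strawberries with both tight: 2.94 servings and 0.2664 servings → $3.30.
kale + orange: intersection lies outside the first quadrant.
kale + strawberries with both targets exact would need a negative amount; discard.
orange + strawberries: intersection lies outside the first quadrant.
So the least-cost plan costs $3.07.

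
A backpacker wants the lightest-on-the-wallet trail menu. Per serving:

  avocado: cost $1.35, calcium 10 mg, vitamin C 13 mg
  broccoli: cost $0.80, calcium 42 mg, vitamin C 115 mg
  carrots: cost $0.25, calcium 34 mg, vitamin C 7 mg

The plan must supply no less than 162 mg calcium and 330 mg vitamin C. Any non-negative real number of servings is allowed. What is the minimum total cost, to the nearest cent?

Compare the cost at each extreme point of the feasible region.
avocado only: max(162/10, 330/13) = 25.38 servings → $34.27.
broccoli only: max(162/42, 330/115) = 3.857 servings → $3.09.
carrots only: max(162/34, 330/7) = 47.14 servings → $11.79.
avocado + broccoli with both tight: 7.897 servings and 1.977 servings → $12.24.
avocado + carrots: the both-tight solution has a negative serving — not a feasible corner.
broccoli + carrots with both tight: 2.789 servings and 1.319 servings → $2.56.
Cheapest feasible corner: $2.56.

$2.56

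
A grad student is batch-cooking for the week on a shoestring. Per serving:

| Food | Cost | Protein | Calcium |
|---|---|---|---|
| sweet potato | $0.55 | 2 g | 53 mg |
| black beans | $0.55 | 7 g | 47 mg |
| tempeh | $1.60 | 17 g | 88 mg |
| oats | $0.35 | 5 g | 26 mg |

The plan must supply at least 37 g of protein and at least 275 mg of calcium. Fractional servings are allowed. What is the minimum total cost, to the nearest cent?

For a min-cost LP with two ≥-constraints, a basic feasible solution has at most two positive variables.
sweet potato only: max(37/2, 275/53) = 18.5 servings → $10.18.
black beans only: max(37/7, 275/47) = 5.851 servings → $3.22.
tempeh only: max(37/17, 275/88) = 3.125 servings → $5.00.
oats only: max(37/5, 275/26) = 10.58 servings → $3.70.
sweet potato + black beans with both tight: 0.6715 servings and 5.094 servings → $3.17.
sweet potato + tempeh with both tight: 1.957 servings and 1.946 servings → $4.19.
sweet potato + oats with both tight: 1.939 servings and 6.624 servings → $3.38.
black beans + tempeh with both targets exact would need a negative amount; discard.
black beans + oats: the both-tight solution has a negative serving — not a feasible corner.
tempeh + oats: intersection lies outside the first quadrant.
The minimum over all feasible corners is $3.17.

$3.17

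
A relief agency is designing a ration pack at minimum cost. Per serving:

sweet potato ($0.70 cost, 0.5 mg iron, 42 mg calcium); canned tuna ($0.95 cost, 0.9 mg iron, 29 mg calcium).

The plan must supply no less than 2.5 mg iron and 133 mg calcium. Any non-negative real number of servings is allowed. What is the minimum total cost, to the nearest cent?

$2.99

Check every corner: each single food scaled to meet both minima, and each pair solved so both constraints bind.
sweet potato only: max(2.5/0.5, 133/42) = 5 servings → $3.50.
canned tuna only: max(2.5/0.9, 133/29) = 4.586 servings → $4.36.
sweet potato + canned tuna with both tight: 2.026 servings and 1.652 servings → $2.99.
So the least-cost plan costs $2.99.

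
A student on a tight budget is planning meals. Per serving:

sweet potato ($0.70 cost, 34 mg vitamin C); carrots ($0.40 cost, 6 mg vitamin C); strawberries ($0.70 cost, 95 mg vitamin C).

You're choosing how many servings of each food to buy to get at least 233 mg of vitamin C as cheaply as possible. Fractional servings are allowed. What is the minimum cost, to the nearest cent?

Cost per mg of vitamin C: strawberries $0.0074, sweet potato $0.0206, carrots $0.0667.
With no serving limits, use only strawberries: 233 mg / 95 mg = 2.453 servings × $0.70 = $1.72.

$1.72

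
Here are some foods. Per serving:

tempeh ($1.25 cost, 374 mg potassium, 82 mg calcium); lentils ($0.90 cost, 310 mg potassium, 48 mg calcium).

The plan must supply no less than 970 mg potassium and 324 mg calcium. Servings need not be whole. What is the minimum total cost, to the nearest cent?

This is a tiny linear program; its minimum lies at a vertex of the feasible set. List the vertices and price them.
tempeh only: max(970/374, 324/82) = 3.951 servings → $4.94.
lentils only: max(970/310, 324/48) = 6.75 servings → $6.08.
tempeh + lentils: intersection lies outside the first quadrant.
So the least-cost plan costs $4.94.

$4.94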